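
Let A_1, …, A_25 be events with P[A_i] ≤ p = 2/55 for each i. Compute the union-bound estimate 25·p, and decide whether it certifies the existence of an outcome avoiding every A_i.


Union bound: P[∪_{i=1}^{25} A_i] ≤ Σ_i P[A_i] ≤ 25·p = 25·(2/55) = 10/11.
Numerically: 10/11 ≈ 0.9090909.
Is 10/11 < 1? YES.
Since P[∪ A_i] ≤ 10/11 < 1, the complement has P[∩ A_i^c] ≥ 1 − 10/11 = 1/11 > 0, so some outcome avoids every A_i.

25·p = 10/11 ≈ 0.9090909; existence CERTIFIED by the union bound.


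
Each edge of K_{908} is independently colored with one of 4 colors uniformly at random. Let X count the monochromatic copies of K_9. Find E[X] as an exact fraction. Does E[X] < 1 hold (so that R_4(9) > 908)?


E[X] = C(908, 9) · 4^{1 − 36} = 1111058428637338083100 · 4^{−35} = 1111058428637338083100/1180591620717411303424.
As a reduced fraction: E[X] = 277764607159334520775/295147905179352825856 ≈ 0.94110.
Is E[X] < 1? YES.
Since E[X] < 1, there exists a 4-coloring of K_{908} with no monochromatic K_9; hence R_4(9) > 908.

E[X] = 277764607159334520775/295147905179352825856 ≈ 0.94110; E[X] < 1, so R_4(9) > 908.


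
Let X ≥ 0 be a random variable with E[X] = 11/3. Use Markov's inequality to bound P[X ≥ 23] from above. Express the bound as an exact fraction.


μ = E[X] = 11/3, a = 23.
Markov: P[X ≥ 23] ≤ μ/a = (11/3)/23 = 11/69.
Numerically: ≈ 0.15942.
(Since a = 23 > μ = 3.66667, the bound 11/69 is < 1 and informative.)

P[X ≥ 23] ≤ 11/69 ≈ 0.15942.


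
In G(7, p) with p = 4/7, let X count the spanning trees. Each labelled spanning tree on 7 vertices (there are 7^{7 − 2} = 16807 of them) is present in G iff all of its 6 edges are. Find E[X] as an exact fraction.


K_7 has 7^{7 − 2} = 16807 labelled spanning trees.
For each such spanning tree H, let X_H = 1 if all 6 edges of H are present in G. Then P[X_H = 1] = p^{6} = (4/7)^{6} = 4096/117649.
By linearity of expectation: E[X] = Σ_H E[X_H] = 16807 · p^{6} = 16807 · 4096/117649 = 4096/7.
Numerically: E[X] ≈ 585.

E[X] = 16807 · (4/7)^{6} = 4096/7 ≈ 585.


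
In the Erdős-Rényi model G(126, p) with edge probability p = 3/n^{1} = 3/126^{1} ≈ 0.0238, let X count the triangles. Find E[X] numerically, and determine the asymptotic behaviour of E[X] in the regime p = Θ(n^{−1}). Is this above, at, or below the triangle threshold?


Number of potential triangles: C(126, 3) = 325500.
Each occurs with probability p³ ≈ (0.0238)³ ≈ 1.34975e-05.
By linearity: E[X] = C(126, 3)·p³ ≈ 325500 · 1.34975e-05 ≈ 4.393.
Here α = 1, so p = 3/n is exactly at the triangle threshold p ~ 1/n. Asymptotically E[X] → c³/6 = 3³/6 = 9/2 ≈ 4.500, a bounded constant. In this regime the triangle count is asymptotically Poisson(c³/6).

E[X] ≈ 4.393; in regime p = Θ(1/n^{1}) E[X] stays bounded (at the triangle threshold p ~ 1/n).


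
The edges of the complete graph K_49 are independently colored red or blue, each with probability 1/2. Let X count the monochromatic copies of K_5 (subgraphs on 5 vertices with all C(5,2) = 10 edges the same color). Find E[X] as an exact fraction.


Let X = Σ_S X_S over the C(49, 5) = 1906884 subsets S of size 5, where X_S = 1 if the K_5 on S is monochromatic.
For a fixed S, the K_5 on S has C(5, 2) = 10 edges. P[all 10 edges red] = (1/2)^10, and likewise for blue, so P[monochromatic] = 2·(1/2)^10 = 2^{1 − 10} = 1/512.
By linearity: E[X] = C(49, 5) · 2^{1 − 10} = 1906884 · 1/512 = 476721/128.
Numerically: E[X] ≈ 3724.3828.

E[X] = C(49,5)·2^(1−C(5,2)) = 476721/128 ≈ 3724.3828.


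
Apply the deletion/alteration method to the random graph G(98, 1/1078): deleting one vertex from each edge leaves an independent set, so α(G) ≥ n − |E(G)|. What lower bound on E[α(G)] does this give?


E[|E(G)|] = C(98, 2)·p = 4753 · (1/1078) = 97/22.
E[α(G)] ≥ n − E[|E(G)|] = 98 − 97/22 = 2059/22.
Numerically: ≈ 93.591.
(This is only a lower bound; the true E[α(G)] may be larger.)

E[α(G)] ≥ 2059/22 ≈ 93.591.


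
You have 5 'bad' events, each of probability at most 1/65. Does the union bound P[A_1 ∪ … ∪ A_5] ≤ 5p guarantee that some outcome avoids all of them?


Union bound: P[∪_{i=1}^{5} A_i] ≤ Σ_i P[A_i] ≤ 5·p = 5·(1/65) = 1/13.
Numerically: 1/13 ≈ 0.07692.
Is 1/13 < 1? YES.
Since P[∪ A_i] ≤ 1/13 < 1, the complement has P[∩ A_i^c] ≥ 1 − 1/13 = 12/13 > 0, so some outcome avoids every A_i.

5·p = 1/13 ≈ 0.07692; existence CERTIFIED by the union bound.


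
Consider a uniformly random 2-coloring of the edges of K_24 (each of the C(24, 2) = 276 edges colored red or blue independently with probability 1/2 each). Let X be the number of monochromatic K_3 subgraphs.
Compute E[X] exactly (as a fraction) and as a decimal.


Let X = Σ_S X_S over the C(24, 3) = 2024 subsets S of size 3, where X_S = 1 if the K_3 on S is monochromatic.
For a fixed S, the K_3 on S has C(3, 2) = 3 edges. P[all 3 edges red] = (1/2)^3, and likewise for blue, so P[monochromatic] = 2·(1/2)^3 = 2^{1 − 3} = 1/4.
Summing: E[X] = C(24, 3) · 2^{1 − 3} = 2024 · 1/4 = 506.
Numerically: E[X] ≈ 506.000.

E[X] = C(24,3)·2^(1−C(3,2)) = 506 ≈ 506.000.


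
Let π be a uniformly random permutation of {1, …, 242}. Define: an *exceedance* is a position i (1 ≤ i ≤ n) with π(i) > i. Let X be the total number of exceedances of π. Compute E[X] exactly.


Write X = Σ_{i=1}^{242} X_i, where X_i = 1_{π(i) > i}.
For each fixed i, π(i) is uniform over {1, …, 242} (marginal of a uniform permutation), so P[π(i) > i] = (n − i)/n. Summing: Σ_{i=1}^{242} (n − i)/n = (0 + 1 + … + 241)/242 = 242(242 − 1)/(2·242) = (242 − 1)/2.
Hence E[X] = Σ_{i=1}^{242} (242 − i)/242 = 241/2 ≈ 120.500000.

E[X] = 241/2 = 120.500000.


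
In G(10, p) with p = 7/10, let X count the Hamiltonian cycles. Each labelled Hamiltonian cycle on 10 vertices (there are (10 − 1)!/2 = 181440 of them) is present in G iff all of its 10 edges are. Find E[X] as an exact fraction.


K_10 has (10 − 1)!/2 = 181440 labelled Hamiltonian cycles.
For each such Hamiltonian cycle H, let X_H = 1 if all 10 edges of H are present in G. Then P[X_H = 1] = p^{10} = (7/10)^{10} = 282475249/10000000000.
Summing the indicators: E[X] = Σ_H E[X_H] = 181440 · p^{10} = 181440 · 282475249/10000000000 = 160163466183/31250000.
Numerically: E[X] ≈ 5125.23.

E[X] = 181440 · (7/10)^{10} = 160163466183/31250000 ≈ 5125.23.


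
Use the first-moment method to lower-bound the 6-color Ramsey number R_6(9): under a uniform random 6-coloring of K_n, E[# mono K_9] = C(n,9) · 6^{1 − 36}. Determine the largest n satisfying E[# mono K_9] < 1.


We need C(n, 9) · 6^{1 − 36} < 1, i.e. C(n, 9) < 6^{36 − 1} = 1719070799748422591028658176.
Check values of n near the boundary:
  n = 4407: C(4407, 9) = 1713856532599459170657070050; 1713856532599459170657070050 < 1719070799748422591028658176? YES
  n = 4408: C(4408, 9) = 1717362945146264156457459600; 1717362945146264156457459600 < 1719070799748422591028658176? YES
  n = 4409: C(4409, 9) = 1720875732988608787686577131; 1720875732988608787686577131 < 1719070799748422591028658176? NO
  n = 4410: C(4410, 9) = 1724394906266704102180823710; 1724394906266704102180823710 < 1719070799748422591028658176? NO
The largest n with C(n, 9) < 1719070799748422591028658176 is n = 4408 (where E[X] = 35778394690547169926197075/35813974994758803979763712 ≈ 0.9990). Hence R_6(9) > 4408, i.e. R_6(9) ≥ 4409.

Largest n = 4408; hence R_6(9) > 4408.


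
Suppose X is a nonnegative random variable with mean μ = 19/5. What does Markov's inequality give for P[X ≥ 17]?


μ = E[X] = 19/5, a = 17.
Markov: P[X ≥ 17] ≤ μ/a = (19/5)/17 = 19/85.
Numerically: ≈ 0.223529.
(Since a = 17 > μ = 3.800000, the bound 19/85 is < 1 and informative.)

P[X ≥ 17] ≤ 19/85 ≈ 0.223529.


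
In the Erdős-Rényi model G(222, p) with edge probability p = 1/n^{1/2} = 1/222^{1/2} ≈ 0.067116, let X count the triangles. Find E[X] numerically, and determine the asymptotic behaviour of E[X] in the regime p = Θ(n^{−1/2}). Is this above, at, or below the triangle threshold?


Number of potential triangles: C(222, 3) = 1798940.
Each occurs with probability p³ ≈ (0.067116)³ ≈ 3.0232255e-04.
By linearity: E[X] = C(222, 3)·p³ ≈ 1798940 · 3.0232255e-04 ≈ 543.86012.
Since α = 1/2 < 1, p = c/n^{1/2} ≫ 1/n is above the triangle threshold p ~ 1/n. Asymptotically E[X] ~ (c³/6)·n^{3(1−α)} = (1³/6)·n^{1.5} → ∞; triangles are abundant w.h.p.

E[X] ≈ 543.86012; in regime p = Θ(1/n^{1/2}) E[X] diverges (above the triangle threshold p ~ 1/n).


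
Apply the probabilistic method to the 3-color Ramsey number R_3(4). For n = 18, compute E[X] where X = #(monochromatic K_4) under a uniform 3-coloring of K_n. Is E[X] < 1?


E[X] = C(18, 4) · 3^{1 − 6} = 3060 · 3^{−5} = 3060/243.
As a reduced fraction: E[X] = 340/27 ≈ 12.5926.
Is E[X] < 1? NO.
Since E[X] ≥ 1, the first-moment bound is inconclusive at n = 18; it does NOT by itself certify R_3(4) > 18.

E[X] = 340/27 ≈ 12.5926; E[X] ≥ 1; first-moment method inconclusive here.


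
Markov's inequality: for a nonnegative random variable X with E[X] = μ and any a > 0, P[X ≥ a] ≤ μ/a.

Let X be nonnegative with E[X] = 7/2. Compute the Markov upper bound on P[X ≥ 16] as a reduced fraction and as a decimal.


μ = E[X] = 7/2, a = 16.
Markov: P[X ≥ 16] ≤ μ/a = (7/2)/16 = 7/32.
Numerically: ≈ 0.219.
(Since a = 16 > μ = 3.500, the bound 7/32 is < 1 and informative.)

P[X ≥ 16] ≤ 7/32 ≈ 0.219.


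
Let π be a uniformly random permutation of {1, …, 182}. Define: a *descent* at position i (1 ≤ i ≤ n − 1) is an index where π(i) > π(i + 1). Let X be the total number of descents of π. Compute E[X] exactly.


Write X = Σ X_I over i = 1, …, 181, with X_I the indicator of one descent.
There are 181 indicators.
For each fixed i, the pair (π(i), π(i+1)) is a uniformly random ordered pair of distinct values from {1, …, 182}; by symmetry P[π(i) > π(i+1)] = 1/2.
By linearity: E[X] = 181 · (1/2) = (182 − 1) · (1/2) = 181/2 ≈ 90.50000.

E[X] = 181/2 = 90.50000.


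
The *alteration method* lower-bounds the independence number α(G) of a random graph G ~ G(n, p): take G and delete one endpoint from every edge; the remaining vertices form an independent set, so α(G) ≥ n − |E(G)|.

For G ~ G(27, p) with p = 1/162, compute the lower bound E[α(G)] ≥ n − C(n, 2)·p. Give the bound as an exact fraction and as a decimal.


E[|E(G)|] = C(27, 2)·p = 351 · (1/162) = 13/6.
E[α(G)] ≥ n − E[|E(G)|] = 27 − 13/6 = 149/6.
Numerically: ≈ 24.833333.
(This is only a lower bound; the true E[α(G)] may be larger.)

E[α(G)] ≥ 149/6 ≈ 24.833333.


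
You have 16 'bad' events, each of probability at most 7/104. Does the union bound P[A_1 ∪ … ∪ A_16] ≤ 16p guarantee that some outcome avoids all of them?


Union bound: P[∪_{i=1}^{16} A_i] ≤ Σ_i P[A_i] ≤ 16·p = 16·(7/104) = 14/13.
Numerically: 14/13 ≈ 1.0769231.
Is 14/13 < 1? NO.
Since the bound 14/13 is ≥ 1, the union bound is uninformative here; it does NOT by itself certify existence.

16·p = 14/13 ≈ 1.0769231; existence NOT certified by the union bound.


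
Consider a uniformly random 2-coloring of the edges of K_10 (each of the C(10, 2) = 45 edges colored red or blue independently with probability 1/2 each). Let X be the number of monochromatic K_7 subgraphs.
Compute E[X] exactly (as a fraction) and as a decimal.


Let X = Σ_S X_S over the C(10, 7) = 120 subsets S of size 7, where X_S = 1 if the K_7 on S is monochromatic.
For a fixed S, the K_7 on S has C(7, 2) = 21 edges. P[all 21 edges red] = (1/2)^21, and likewise for blue, so P[monochromatic] = 2·(1/2)^21 = 2^{1 − 21} = 1/1048576.
By linearity: E[X] = C(10, 7) · 2^{1 − 21} = 120 · 1/1048576 = 15/131072.
Numerically: E[X] ≈ 0.00011.

E[X] = C(10,7)·2^(1−C(7,2)) = 15/131072 ≈ 0.00011.


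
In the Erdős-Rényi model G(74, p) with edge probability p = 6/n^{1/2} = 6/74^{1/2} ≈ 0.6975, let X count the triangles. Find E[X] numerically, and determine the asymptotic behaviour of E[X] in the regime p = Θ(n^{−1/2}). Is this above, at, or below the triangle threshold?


Number of potential triangles: C(74, 3) = 64824.
Each occurs with probability p³ ≈ (0.6975)³ ≈ 3.393174e-01.
By linearity: E[X] = C(74, 3)·p³ ≈ 64824 · 3.393174e-01 ≈ 21995.9132.
Since α = 1/2 < 1, p = c/n^{1/2} ≫ 1/n is above the triangle threshold p ~ 1/n. Asymptotically E[X] ~ (c³/6)·n^{3(1−α)} = (6³/6)·n^{1.5} → ∞; triangles are abundant w.h.p.

E[X] ≈ 21995.9132; in regime p = Θ(1/n^{1/2}) E[X] diverges (above the triangle threshold p ~ 1/n).


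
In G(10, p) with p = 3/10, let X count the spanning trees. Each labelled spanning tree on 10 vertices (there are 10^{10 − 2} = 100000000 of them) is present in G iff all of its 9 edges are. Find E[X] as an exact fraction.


K_10 has 10^{10 − 2} = 100000000 labelled spanning trees.
For each such spanning tree H, let X_H = 1 if all 9 edges of H are present in G. Then P[X_H = 1] = p^{9} = (3/10)^{9} = 19683/1000000000.
By linearity of expectation: E[X] = Σ_H E[X_H] = 100000000 · p^{9} = 100000000 · 19683/1000000000 = 19683/10.
Numerically: E[X] ≈ 1968.

E[X] = 100000000 · (3/10)^{9} = 19683/10 ≈ 1968.


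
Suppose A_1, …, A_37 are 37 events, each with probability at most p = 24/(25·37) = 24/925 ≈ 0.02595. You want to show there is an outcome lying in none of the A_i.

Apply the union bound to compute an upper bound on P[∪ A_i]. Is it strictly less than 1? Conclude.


Union bound: P[∪_{i=1}^{37} A_i] ≤ Σ_i P[A_i] ≤ 37·p = 37·(24/925) = 24/25.
Numerically: 24/25 ≈ 0.96000.
Is 24/25 < 1? YES.
Since P[∪ A_i] ≤ 24/25 < 1, the complement has P[∩ A_i^c] ≥ 1 − 24/25 = 1/25 > 0, so some outcome avoids every A_i.

37·p = 24/25 ≈ 0.96000; existence CERTIFIED by the union bound.


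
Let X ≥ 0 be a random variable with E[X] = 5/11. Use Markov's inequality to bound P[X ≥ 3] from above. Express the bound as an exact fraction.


μ = E[X] = 5/11, a = 3.
Markov: P[X ≥ 3] ≤ μ/a = (5/11)/3 = 5/33.
Numerically: ≈ 0.1515.
(Since a = 3 > μ = 0.4545, the bound 5/33 is < 1 and informative.)

P[X ≥ 3] ≤ 5/33 ≈ 0.1515.


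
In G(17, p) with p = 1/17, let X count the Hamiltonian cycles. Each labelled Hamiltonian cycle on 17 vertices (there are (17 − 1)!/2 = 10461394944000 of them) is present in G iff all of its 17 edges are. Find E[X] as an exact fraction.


K_17 has (17 − 1)!/2 = 10461394944000 labelled Hamiltonian cycles.
For each such Hamiltonian cycle H, let X_H = 1 if all 17 edges of H are present in G. Then P[X_H = 1] = p^{17} = (1/17)^{17} = 1/827240261886336764177.
By linearity: E[X] = Σ_H E[X_H] = 10461394944000 · p^{17} = 10461394944000 · 1/827240261886336764177 = 10461394944000/827240261886336764177.
Numerically: E[X] ≈ 1.26461e-08.

E[X] = 10461394944000 · (1/17)^{17} = 10461394944000/827240261886336764177 ≈ 1.26461e-08.


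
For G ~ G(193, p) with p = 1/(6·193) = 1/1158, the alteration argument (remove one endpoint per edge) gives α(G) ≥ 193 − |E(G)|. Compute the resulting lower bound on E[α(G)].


E[|E(G)|] = C(193, 2)·p = 18528 · (1/1158) = 16.
E[α(G)] ≥ n − E[|E(G)|] = 193 − 16 = 177.
Numerically: ≈ 177.000000.
(This is only a lower bound; the true E[α(G)] may be larger.)

E[α(G)] ≥ 177 ≈ 177.000000.


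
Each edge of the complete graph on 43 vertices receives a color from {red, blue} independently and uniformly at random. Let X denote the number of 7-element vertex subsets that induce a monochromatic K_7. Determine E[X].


Let X = Σ_S X_S over the C(43, 7) = 32224114 subsets S of size 7, where X_S = 1 if the K_7 on S is monochromatic.
For a fixed S, the K_7 on S has C(7, 2) = 21 edges. P[all 21 edges red] = (1/2)^21, and likewise for blue, so P[monochromatic] = 2·(1/2)^21 = 2^{1 − 21} = 1/1048576.
By linearity of expectation: E[X] = C(43, 7) · 2^{1 − 21} = 32224114 · 1/1048576 = 16112057/524288.
Numerically: E[X] ≈ 30.731310.

E[X] = C(43,7)·2^(1−C(7,2)) = 16112057/524288 ≈ 30.731310.


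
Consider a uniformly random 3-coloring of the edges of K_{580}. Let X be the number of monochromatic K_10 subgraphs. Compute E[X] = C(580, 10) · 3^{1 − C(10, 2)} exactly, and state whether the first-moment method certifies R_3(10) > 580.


E[X] = C(580, 10) · 3^{1 − 45} = 1098085496704252547920 · 3^{−44} = 1098085496704252547920/984770902183611232881.
As a reduced fraction: E[X] = 1098085496704252547920/984770902183611232881 ≈ 1.11507.
Is E[X] < 1? NO.
Since E[X] ≥ 1, the first-moment bound is inconclusive at n = 580; it does NOT by itself certify R_3(10) > 580.

E[X] = 1098085496704252547920/984770902183611232881 ≈ 1.11507; E[X] ≥ 1; first-moment method inconclusive here.


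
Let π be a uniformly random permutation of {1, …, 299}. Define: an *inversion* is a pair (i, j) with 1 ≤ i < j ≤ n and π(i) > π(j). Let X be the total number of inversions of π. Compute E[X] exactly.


Write X = Σ X_I over the C(299, 2) = 44551 pairs i < j, with X_I the indicator of one inversion.
There are 44551 indicators.
For each fixed pair i < j, the values π(i) and π(j) are two distinct elements of {1, …, 299} in uniformly random order; by symmetry P[π(i) > π(j)] = 1/2.
By linearity: E[X] = 44551 · (1/2) = C(299, 2) · (1/2) = 44551/2 = 44551/2 ≈ 22275.500.

E[X] = 44551/2 = 22275.500.


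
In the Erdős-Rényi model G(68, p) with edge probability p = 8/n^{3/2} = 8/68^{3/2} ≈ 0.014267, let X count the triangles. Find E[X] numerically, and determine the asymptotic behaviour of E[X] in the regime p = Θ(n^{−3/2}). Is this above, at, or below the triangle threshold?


Number of potential triangles: C(68, 3) = 50116.
Each occurs with probability p³ ≈ (0.014267)³ ≈ 2.9038879e-06.
By linearity: E[X] = C(68, 3)·p³ ≈ 50116 · 2.9038879e-06 ≈ 0.14553.
Since α = 3/2 > 1, p = c/n^{3/2} = o(1/n) is below the triangle threshold p ~ 1/n. Asymptotically E[X] ~ (c³/6)·n^{3(1−α)} = (8³/6)·n^{-1.5} → 0, so by Markov's inequality G has no triangles w.h.p.

E[X] ≈ 0.14553; in regime p = Θ(1/n^{3/2}) E[X] tends to 0 (below the triangle threshold p ~ 1/n).


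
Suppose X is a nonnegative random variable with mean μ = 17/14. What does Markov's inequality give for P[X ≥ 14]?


μ = E[X] = 17/14, a = 14.
Markov: P[X ≥ 14] ≤ μ/a = (17/14)/14 = 17/196.
Numerically: ≈ 0.08673.
(Since a = 14 > μ = 1.21429, the bound 17/196 is < 1 and informative.)

P[X ≥ 14] ≤ 17/196 ≈ 0.08673.


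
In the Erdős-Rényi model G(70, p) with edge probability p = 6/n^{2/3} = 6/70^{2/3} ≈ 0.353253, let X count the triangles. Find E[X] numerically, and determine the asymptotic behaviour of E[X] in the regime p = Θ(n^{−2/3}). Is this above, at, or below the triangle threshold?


Number of potential triangles: C(70, 3) = 54740.
Each occurs with probability p³ ≈ (0.353253)³ ≈ 4.40816327e-02.
By linearity: E[X] = C(70, 3)·p³ ≈ 54740 · 4.40816327e-02 ≈ 2413.028571.
Since α = 2/3 < 1, p = c/n^{2/3} ≫ 1/n is above the triangle threshold p ~ 1/n. Asymptotically E[X] ~ (c³/6)·n^{3(1−α)} = (6³/6)·n^{1} → ∞; triangles are abundant w.h.p.

E[X] ≈ 2413.028571; in regime p = Θ(1/n^{2/3}) E[X] diverges (above the triangle threshold p ~ 1/n).


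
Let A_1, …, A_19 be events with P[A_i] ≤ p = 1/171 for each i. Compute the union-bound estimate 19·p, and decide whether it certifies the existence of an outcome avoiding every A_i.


Union bound: P[∪_{i=1}^{19} A_i] ≤ Σ_i P[A_i] ≤ 19·p = 19·(1/171) = 1/9.
Numerically: 1/9 ≈ 0.111111.
Is 1/9 < 1? YES.
Since P[∪ A_i] ≤ 1/9 < 1, the complement has P[∩ A_i^c] ≥ 1 − 1/9 = 8/9 > 0, so some outcome avoids every A_i.

19·p = 1/9 ≈ 0.111111; existence CERTIFIED by the union bound.


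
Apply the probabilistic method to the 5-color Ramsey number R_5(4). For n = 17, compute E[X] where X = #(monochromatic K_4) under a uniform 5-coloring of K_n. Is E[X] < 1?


E[X] = C(17, 4) · 5^{1 − 6} = 2380 · 5^{−5} = 2380/3125.
As a reduced fraction: E[X] = 476/625 ≈ 0.76160.
Is E[X] < 1? YES.
Since E[X] < 1, there exists a 5-coloring of K_{17} with no monochromatic K_4; hence R_5(4) > 17.

E[X] = 476/625 ≈ 0.76160; E[X] < 1, so R_5(4) > 17.


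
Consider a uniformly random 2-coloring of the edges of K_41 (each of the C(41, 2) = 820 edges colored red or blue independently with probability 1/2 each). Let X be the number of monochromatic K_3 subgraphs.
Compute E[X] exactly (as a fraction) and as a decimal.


Let X = Σ_S X_S over the C(41, 3) = 10660 subsets S of size 3, where X_S = 1 if the K_3 on S is monochromatic.
For a fixed S, the K_3 on S has C(3, 2) = 3 edges. P[all 3 edges red] = (1/2)^3, and likewise for blue, so P[monochromatic] = 2·(1/2)^3 = 2^{1 − 3} = 1/4.
By linearity of expectation: E[X] = C(41, 3) · 2^{1 − 3} = 10660 · 1/4 = 2665.
Numerically: E[X] ≈ 2665.00000.

E[X] = C(41,3)·2^(1−C(3,2)) = 2665 ≈ 2665.00000.


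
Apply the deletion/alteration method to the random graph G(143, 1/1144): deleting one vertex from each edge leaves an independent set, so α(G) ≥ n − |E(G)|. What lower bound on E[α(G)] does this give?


E[|E(G)|] = C(143, 2)·p = 10153 · (1/1144) = 71/8.
E[α(G)] ≥ n − E[|E(G)|] = 143 − 71/8 = 1073/8.
Numerically: ≈ 134.125000.
(This is only a lower bound; the true E[α(G)] may be larger.)

E[α(G)] ≥ 1073/8 ≈ 134.125000.


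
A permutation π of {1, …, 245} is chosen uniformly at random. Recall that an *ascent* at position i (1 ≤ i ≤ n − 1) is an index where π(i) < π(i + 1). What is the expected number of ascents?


Write X = Σ X_I over i = 1, …, 244, with X_I the indicator of one ascent.
There are 244 indicators.
For each fixed i, the pair (π(i), π(i+1)) is a uniformly random ordered pair of distinct values from {1, …, 245}; by symmetry P[π(i) < π(i+1)] = 1/2.
By linearity: E[X] = 244 · (1/2) = (245 − 1) · (1/2) = 122 ≈ 122.000000.

E[X] = 122 = 122.000000.


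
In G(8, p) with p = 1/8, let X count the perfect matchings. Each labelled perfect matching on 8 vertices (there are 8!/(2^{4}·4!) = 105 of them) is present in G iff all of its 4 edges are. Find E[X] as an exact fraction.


K_8 has 8!/(2^{4}·4!) = 105 labelled perfect matchings.
For each such perfect matching H, let X_H = 1 if all 4 edges of H are present in G. Then P[X_H = 1] = p^{4} = (1/8)^{4} = 1/4096.
By linearity: E[X] = Σ_H E[X_H] = 105 · p^{4} = 105 · 1/4096 = 105/4096.
Numerically: E[X] ≈ 0.0256.

E[X] = 105 · (1/8)^{4} = 105/4096 ≈ 0.0256.


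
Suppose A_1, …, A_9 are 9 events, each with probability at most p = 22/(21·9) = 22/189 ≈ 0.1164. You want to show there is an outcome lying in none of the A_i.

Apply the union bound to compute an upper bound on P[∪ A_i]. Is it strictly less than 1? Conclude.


Union bound: P[∪_{i=1}^{9} A_i] ≤ Σ_i P[A_i] ≤ 9·p = 9·(22/189) = 22/21.
Numerically: 22/21 ≈ 1.0476.
Is 22/21 < 1? NO.
Since the bound 22/21 is ≥ 1, the union bound is uninformative here; it does NOT by itself certify existence.

9·p = 22/21 ≈ 1.0476; existence NOT certified by the union bound.


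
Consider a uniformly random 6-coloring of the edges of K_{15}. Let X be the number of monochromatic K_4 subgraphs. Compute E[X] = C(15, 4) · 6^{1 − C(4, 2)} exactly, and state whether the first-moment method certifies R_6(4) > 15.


E[X] = C(15, 4) · 6^{1 − 6} = 1365 · 6^{−5} = 1365/7776.
As a reduced fraction: E[X] = 455/2592 ≈ 0.1755.
Is E[X] < 1? YES.
Since E[X] < 1, there exists a 6-coloring of K_{15} with no monochromatic K_4; hence R_6(4) > 15.

E[X] = 455/2592 ≈ 0.1755; E[X] < 1, so R_6(4) > 15.


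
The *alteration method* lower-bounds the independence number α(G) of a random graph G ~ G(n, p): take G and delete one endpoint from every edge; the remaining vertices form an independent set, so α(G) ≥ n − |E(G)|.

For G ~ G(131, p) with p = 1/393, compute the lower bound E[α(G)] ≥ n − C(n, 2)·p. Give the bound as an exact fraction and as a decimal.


E[|E(G)|] = C(131, 2)·p = 8515 · (1/393) = 65/3.
E[α(G)] ≥ n − E[|E(G)|] = 131 − 65/3 = 328/3.
Numerically: ≈ 109.333.
(This is only a lower bound; the true E[α(G)] may be larger.)

E[α(G)] ≥ 328/3 ≈ 109.333.


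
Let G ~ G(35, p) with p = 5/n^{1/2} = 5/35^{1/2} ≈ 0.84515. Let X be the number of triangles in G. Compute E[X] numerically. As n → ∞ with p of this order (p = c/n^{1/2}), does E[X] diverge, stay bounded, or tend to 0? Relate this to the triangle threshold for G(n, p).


Number of potential triangles: C(35, 3) = 6545.
Each occurs with probability p³ ≈ (0.84515)³ ≈ 6.0368161e-01.
By linearity: E[X] = C(35, 3)·p³ ≈ 6545 · 6.0368161e-01 ≈ 3951.09614.
Since α = 1/2 < 1, p = c/n^{1/2} ≫ 1/n is above the triangle threshold p ~ 1/n. Asymptotically E[X] ~ (c³/6)·n^{3(1−α)} = (5³/6)·n^{1.5} → ∞; triangles are abundant w.h.p.

E[X] ≈ 3951.09614; in regime p = Θ(1/n^{1/2}) E[X] diverges (above the triangle threshold p ~ 1/n).


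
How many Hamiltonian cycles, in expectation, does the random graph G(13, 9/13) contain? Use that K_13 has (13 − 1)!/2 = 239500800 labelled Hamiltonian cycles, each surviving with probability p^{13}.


K_13 has (13 − 1)!/2 = 239500800 labelled Hamiltonian cycles.
For each such Hamiltonian cycle H, let X_H = 1 if all 13 edges of H are present in G. Then P[X_H = 1] = p^{13} = (9/13)^{13} = 2541865828329/302875106592253.
Summing the indicators: E[X] = Σ_H E[X_H] = 239500800 · p^{13} = 239500800 · 2541865828329/302875106592253 = 608778899377458163200/302875106592253.
Numerically: E[X] ≈ 2.01e+06.

E[X] = 239500800 · (9/13)^{13} = 608778899377458163200/302875106592253 ≈ 2.01e+06.


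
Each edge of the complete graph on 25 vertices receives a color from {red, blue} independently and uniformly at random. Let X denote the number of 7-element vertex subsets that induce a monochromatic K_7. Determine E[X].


Let X = Σ_S X_S over the C(25, 7) = 480700 subsets S of size 7, where X_S = 1 if the K_7 on S is monochromatic.
For a fixed S, the K_7 on S has C(7, 2) = 21 edges. P[all 21 edges red] = (1/2)^21, and likewise for blue, so P[monochromatic] = 2·(1/2)^21 = 2^{1 − 21} = 1/1048576.
By linearity: E[X] = C(25, 7) · 2^{1 − 21} = 480700 · 1/1048576 = 120175/262144.
Numerically: E[X] ≈ 0.4584.

E[X] = C(25,7)·2^(1−C(7,2)) = 120175/262144 ≈ 0.4584.


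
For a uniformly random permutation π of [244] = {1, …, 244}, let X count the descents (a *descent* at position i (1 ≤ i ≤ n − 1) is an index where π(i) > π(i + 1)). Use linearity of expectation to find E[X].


Write X = Σ X_I over i = 1, …, 243, with X_I the indicator of one descent.
There are 243 indicators.
For each fixed i, the pair (π(i), π(i+1)) is a uniformly random ordered pair of distinct values from {1, …, 244}; by symmetry P[π(i) > π(i+1)] = 1/2.
By linearity: E[X] = 243 · (1/2) = (244 − 1) · (1/2) = 243/2 ≈ 121.500000.

E[X] = 243/2 = 121.500000.


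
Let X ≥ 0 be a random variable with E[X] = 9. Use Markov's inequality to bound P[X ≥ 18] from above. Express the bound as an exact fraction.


μ = E[X] = 9, a = 18.
Markov: P[X ≥ 18] ≤ μ/a = (9)/18 = 1/2.
Numerically: ≈ 0.50000.
(Since a = 18 > μ = 9.00000, the bound 1/2 is < 1 and informative.)

P[X ≥ 18] ≤ 1/2 ≈ 0.50000.


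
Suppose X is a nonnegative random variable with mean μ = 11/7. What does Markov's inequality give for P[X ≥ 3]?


μ = E[X] = 11/7, a = 3.
Markov: P[X ≥ 3] ≤ μ/a = (11/7)/3 = 11/21.
Numerically: ≈ 0.523810.
(Since a = 3 > μ = 1.571429, the bound 11/21 is < 1 and informative.)

P[X ≥ 3] ≤ 11/21 ≈ 0.523810.


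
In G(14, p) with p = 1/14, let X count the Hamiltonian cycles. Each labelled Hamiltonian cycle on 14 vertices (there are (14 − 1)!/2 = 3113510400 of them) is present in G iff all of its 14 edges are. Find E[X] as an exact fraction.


K_14 has (14 − 1)!/2 = 3113510400 labelled Hamiltonian cycles.
For each such Hamiltonian cycle H, let X_H = 1 if all 14 edges of H are present in G. Then P[X_H = 1] = p^{14} = (1/14)^{14} = 1/11112006825558016.
Summing the indicators: E[X] = Σ_H E[X_H] = 3113510400 · p^{14} = 3113510400 · 1/11112006825558016 = 868725/3100448333024.
Numerically: E[X] ≈ 2.802e-07.

E[X] = 3113510400 · (1/14)^{14} = 868725/3100448333024 ≈ 2.802e-07.


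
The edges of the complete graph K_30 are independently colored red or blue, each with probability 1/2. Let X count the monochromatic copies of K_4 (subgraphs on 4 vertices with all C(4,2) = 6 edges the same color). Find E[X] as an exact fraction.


Let X = Σ_S X_S over the C(30, 4) = 27405 subsets S of size 4, where X_S = 1 if the K_4 on S is monochromatic.
For a fixed S, the K_4 on S has C(4, 2) = 6 edges. P[all 6 edges red] = (1/2)^6, and likewise for blue, so P[monochromatic] = 2·(1/2)^6 = 2^{1 − 6} = 1/32.
Summing: E[X] = C(30, 4) · 2^{1 − 6} = 27405 · 1/32 = 27405/32.
Numerically: E[X] ≈ 856.406250.

E[X] = C(30,4)·2^(1−C(4,2)) = 27405/32 ≈ 856.406250.


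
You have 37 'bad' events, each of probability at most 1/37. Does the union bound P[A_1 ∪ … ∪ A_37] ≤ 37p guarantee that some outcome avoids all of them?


Union bound: P[∪_{i=1}^{37} A_i] ≤ Σ_i P[A_i] ≤ 37·p = 37·(1/37) = 1.
Numerically: 1 ≈ 1.00000.
Is 1 < 1? NO.
Since the bound 1 is ≥ 1, the union bound is uninformative here; it does NOT by itself certify existence.

37·p = 1 ≈ 1.00000; existence NOT certified by the union bound.


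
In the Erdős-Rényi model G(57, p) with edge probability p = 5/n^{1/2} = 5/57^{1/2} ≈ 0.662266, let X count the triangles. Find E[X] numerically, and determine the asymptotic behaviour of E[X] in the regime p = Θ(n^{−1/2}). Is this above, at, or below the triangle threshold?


Number of potential triangles: C(57, 3) = 29260.
Each occurs with probability p³ ≈ (0.662266)³ ≈ 2.90467622e-01.
By linearity: E[X] = C(57, 3)·p³ ≈ 29260 · 2.90467622e-01 ≈ 8499.082625.
Since α = 1/2 < 1, p = c/n^{1/2} ≫ 1/n is above the triangle threshold p ~ 1/n. Asymptotically E[X] ~ (c³/6)·n^{3(1−α)} = (5³/6)·n^{1.5} → ∞; triangles are abundant w.h.p.

E[X] ≈ 8499.082625; in regime p = Θ(1/n^{1/2}) E[X] diverges (above the triangle threshold p ~ 1/n).


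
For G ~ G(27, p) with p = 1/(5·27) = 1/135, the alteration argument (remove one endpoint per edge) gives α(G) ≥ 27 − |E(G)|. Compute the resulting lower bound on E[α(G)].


E[|E(G)|] = C(27, 2)·p = 351 · (1/135) = 13/5.
E[α(G)] ≥ n − E[|E(G)|] = 27 − 13/5 = 122/5.
Numerically: ≈ 24.4000.
(This is only a lower bound; the true E[α(G)] may be larger.)

E[α(G)] ≥ 122/5 ≈ 24.4000.


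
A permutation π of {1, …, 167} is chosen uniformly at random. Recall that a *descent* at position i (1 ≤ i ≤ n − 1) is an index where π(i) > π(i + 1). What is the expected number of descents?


Write X = Σ X_I over i = 1, …, 166, with X_I the indicator of one descent.
There are 166 indicators.
For each fixed i, the pair (π(i), π(i+1)) is a uniformly random ordered pair of distinct values from {1, …, 167}; by symmetry P[π(i) > π(i+1)] = 1/2.
By linearity: E[X] = 166 · (1/2) = (167 − 1) · (1/2) = 83 ≈ 83.0000.

E[X] = 83 = 83.0000.


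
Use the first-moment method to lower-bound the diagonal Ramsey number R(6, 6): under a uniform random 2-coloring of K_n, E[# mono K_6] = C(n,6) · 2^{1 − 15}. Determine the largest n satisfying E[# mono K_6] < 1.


We need C(n, 6) · 2^{1 − 15} < 1, i.e. C(n, 6) < 2^{15 − 1} = 16384.
Check values of n near the boundary:
  n = 15: C(15, 6) = 5005; 5005 < 16384? YES
  n = 16: C(16, 6) = 8008; 8008 < 16384? YES
  n = 17: C(17, 6) = 12376; 12376 < 16384? YES
  n = 18: C(18, 6) = 18564; 18564 < 16384? NO
The largest n with C(n, 6) < 16384 is n = 17 (where E[X] = 1547/2048 ≈ 0.755371). Hence R(6, 6) > 17, i.e. R(6, 6) ≥ 18.

Largest n = 17; hence R(6, 6) > 17.


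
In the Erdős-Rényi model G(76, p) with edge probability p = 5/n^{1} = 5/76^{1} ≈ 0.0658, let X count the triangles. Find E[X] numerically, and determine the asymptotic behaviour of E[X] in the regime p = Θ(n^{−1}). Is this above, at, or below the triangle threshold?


Number of potential triangles: C(76, 3) = 70300.
Each occurs with probability p³ ≈ (0.0658)³ ≈ 2.84754e-04.
By linearity: E[X] = C(76, 3)·p³ ≈ 70300 · 2.84754e-04 ≈ 20.018.
Here α = 1, so p = 5/n is exactly at the triangle threshold p ~ 1/n. Asymptotically E[X] → c³/6 = 5³/6 = 125/6 ≈ 20.833, a bounded constant. In this regime the triangle count is asymptotically Poisson(c³/6).

E[X] ≈ 20.018; in regime p = Θ(1/n^{1}) E[X] stays bounded (at the triangle threshold p ~ 1/n).


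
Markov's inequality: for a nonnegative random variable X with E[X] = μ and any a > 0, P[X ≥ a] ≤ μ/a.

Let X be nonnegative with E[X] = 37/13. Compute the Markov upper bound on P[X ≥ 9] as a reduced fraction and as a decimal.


μ = E[X] = 37/13, a = 9.
Markov: P[X ≥ 9] ≤ μ/a = (37/13)/9 = 37/117.
Numerically: ≈ 0.316239.
(Since a = 9 > μ = 2.846154, the bound 37/117 is < 1 and informative.)

P[X ≥ 9] ≤ 37/117 ≈ 0.316239.


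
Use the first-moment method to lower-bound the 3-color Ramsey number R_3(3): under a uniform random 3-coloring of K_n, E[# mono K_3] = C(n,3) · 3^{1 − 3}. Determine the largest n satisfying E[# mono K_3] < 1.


We need C(n, 3) · 3^{1 − 3} < 1, i.e. C(n, 3) < 3^{3 − 1} = 9.
Check values of n near the boundary:
  n = 3: C(3, 3) = 1; 1 < 9? YES
  n = 4: C(4, 3) = 4; 4 < 9? YES
  n = 5: C(5, 3) = 10; 10 < 9? NO
  n = 6: C(6, 3) = 20; 20 < 9? NO
The largest n with C(n, 3) < 9 is n = 4 (where E[X] = 4/9 ≈ 0.4444444). Hence R_3(3) > 4, i.e. R_3(3) ≥ 5.

Largest n = 4; hence R_3(3) > 4.


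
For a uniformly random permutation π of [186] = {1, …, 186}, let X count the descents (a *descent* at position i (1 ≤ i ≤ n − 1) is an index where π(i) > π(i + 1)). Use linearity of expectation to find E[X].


Write X = Σ X_I over i = 1, …, 185, with X_I the indicator of one descent.
There are 185 indicators.
For each fixed i, the pair (π(i), π(i+1)) is a uniformly random ordered pair of distinct values from {1, …, 186}; by symmetry P[π(i) > π(i+1)] = 1/2.
By linearity: E[X] = 185 · (1/2) = (186 − 1) · (1/2) = 185/2 ≈ 92.50000.

E[X] = 185/2 = 92.50000.


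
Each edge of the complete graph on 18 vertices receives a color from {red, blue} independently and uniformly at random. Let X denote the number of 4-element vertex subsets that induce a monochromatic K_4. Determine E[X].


Let X = Σ_S X_S over the C(18, 4) = 3060 subsets S of size 4, where X_S = 1 if the K_4 on S is monochromatic.
For a fixed S, the K_4 on S has C(4, 2) = 6 edges. P[all 6 edges red] = (1/2)^6, and likewise for blue, so P[monochromatic] = 2·(1/2)^6 = 2^{1 − 6} = 1/32.
By linearity of expectation: E[X] = C(18, 4) · 2^{1 − 6} = 3060 · 1/32 = 765/8.
Numerically: E[X] ≈ 95.6250.

E[X] = C(18,4)·2^(1−C(4,2)) = 765/8 ≈ 95.6250.


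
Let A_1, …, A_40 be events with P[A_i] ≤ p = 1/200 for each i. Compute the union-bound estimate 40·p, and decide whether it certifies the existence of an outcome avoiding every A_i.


Union bound: P[∪_{i=1}^{40} A_i] ≤ Σ_i P[A_i] ≤ 40·p = 40·(1/200) = 1/5.
Numerically: 1/5 ≈ 0.2000.
Is 1/5 < 1? YES.
Since P[∪ A_i] ≤ 1/5 < 1, the complement has P[∩ A_i^c] ≥ 1 − 1/5 = 4/5 > 0, so some outcome avoids every A_i.

40·p = 1/5 ≈ 0.2000; existence CERTIFIED by the union bound.


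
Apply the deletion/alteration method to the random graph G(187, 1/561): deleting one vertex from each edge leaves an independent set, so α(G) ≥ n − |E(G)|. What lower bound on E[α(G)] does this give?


E[|E(G)|] = C(187, 2)·p = 17391 · (1/561) = 31.
E[α(G)] ≥ n − E[|E(G)|] = 187 − 31 = 156.
Numerically: ≈ 156.000000.
(This is only a lower bound; the true E[α(G)] may be larger.)

E[α(G)] ≥ 156 ≈ 156.000000.


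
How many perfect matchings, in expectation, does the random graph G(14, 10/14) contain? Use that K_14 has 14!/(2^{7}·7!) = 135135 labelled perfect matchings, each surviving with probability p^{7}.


K_14 has 14!/(2^{7}·7!) = 135135 labelled perfect matchings.
For each such perfect matching H, let X_H = 1 if all 7 edges of H are present in G. Then P[X_H = 1] = p^{7} = (5/7)^{7} = 78125/823543.
By linearity of expectation: E[X] = Σ_H E[X_H] = 135135 · p^{7} = 135135 · 78125/823543 = 1508203125/117649.
Numerically: E[X] ≈ 12819.5.

E[X] = 135135 · (5/7)^{7} = 1508203125/117649 ≈ 12819.5.


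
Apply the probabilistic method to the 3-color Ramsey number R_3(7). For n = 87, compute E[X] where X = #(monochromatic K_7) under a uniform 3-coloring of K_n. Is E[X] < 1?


E[X] = C(87, 7) · 3^{1 − 21} = 5843355957 · 3^{−20} = 5843355957/3486784401.
As a reduced fraction: E[X] = 72140197/43046721 ≈ 1.676.
Is E[X] < 1? NO.
Since E[X] ≥ 1, the first-moment bound is inconclusive at n = 87; it does NOT by itself certify R_3(7) > 87.

E[X] = 72140197/43046721 ≈ 1.676; E[X] ≥ 1; first-moment method inconclusive here.


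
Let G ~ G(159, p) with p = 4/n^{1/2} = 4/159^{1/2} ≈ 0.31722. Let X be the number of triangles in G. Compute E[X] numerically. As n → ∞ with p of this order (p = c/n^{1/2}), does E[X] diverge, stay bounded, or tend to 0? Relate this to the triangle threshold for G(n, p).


Number of potential triangles: C(159, 3) = 657359.
Each occurs with probability p³ ≈ (0.31722)³ ≈ 3.1921573e-02.
By linearity: E[X] = C(159, 3)·p³ ≈ 657359 · 3.1921573e-02 ≈ 20983.93348.
Since α = 1/2 < 1, p = c/n^{1/2} ≫ 1/n is above the triangle threshold p ~ 1/n. Asymptotically E[X] ~ (c³/6)·n^{3(1−α)} = (4³/6)·n^{1.5} → ∞; triangles are abundant w.h.p.

E[X] ≈ 20983.93348; in regime p = Θ(1/n^{1/2}) E[X] diverges (above the triangle threshold p ~ 1/n).


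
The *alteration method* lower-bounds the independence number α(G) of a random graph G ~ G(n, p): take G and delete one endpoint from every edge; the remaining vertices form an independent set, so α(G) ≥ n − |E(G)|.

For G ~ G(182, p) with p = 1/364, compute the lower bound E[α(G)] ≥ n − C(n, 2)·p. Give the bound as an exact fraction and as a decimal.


E[|E(G)|] = C(182, 2)·p = 16471 · (1/364) = 181/4.
E[α(G)] ≥ n − E[|E(G)|] = 182 − 181/4 = 547/4.
Numerically: ≈ 136.750.
(This is only a lower bound; the true E[α(G)] may be larger.)

E[α(G)] ≥ 547/4 ≈ 136.750.


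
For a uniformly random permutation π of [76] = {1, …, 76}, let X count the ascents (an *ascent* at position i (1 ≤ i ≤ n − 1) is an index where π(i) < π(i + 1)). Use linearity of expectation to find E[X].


Write X = Σ X_I over i = 1, …, 75, with X_I the indicator of one ascent.
There are 75 indicators.
For each fixed i, the pair (π(i), π(i+1)) is a uniformly random ordered pair of distinct values from {1, …, 76}; by symmetry P[π(i) < π(i+1)] = 1/2.
By linearity: E[X] = 75 · (1/2) = (76 − 1) · (1/2) = 75/2 ≈ 37.50000.

E[X] = 75/2 = 37.50000.


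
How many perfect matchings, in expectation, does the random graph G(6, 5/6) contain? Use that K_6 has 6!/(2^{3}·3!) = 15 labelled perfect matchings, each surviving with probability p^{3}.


K_6 has 6!/(2^{3}·3!) = 15 labelled perfect matchings.
For each such perfect matching H, let X_H = 1 if all 3 edges of H are present in G. Then P[X_H = 1] = p^{3} = (5/6)^{3} = 125/216.
By linearity of expectation: E[X] = Σ_H E[X_H] = 15 · p^{3} = 15 · 125/216 = 625/72.
Numerically: E[X] ≈ 8.681.

E[X] = 15 · (5/6)^{3} = 625/72 ≈ 8.681.


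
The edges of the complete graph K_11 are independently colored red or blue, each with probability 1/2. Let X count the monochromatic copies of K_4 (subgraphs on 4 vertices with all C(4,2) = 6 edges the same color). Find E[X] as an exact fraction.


Let X = Σ_S X_S over the C(11, 4) = 330 subsets S of size 4, where X_S = 1 if the K_4 on S is monochromatic.
For a fixed S, the K_4 on S has C(4, 2) = 6 edges. P[all 6 edges red] = (1/2)^6, and likewise for blue, so P[monochromatic] = 2·(1/2)^6 = 2^{1 − 6} = 1/32.
Summing: E[X] = C(11, 4) · 2^{1 − 6} = 330 · 1/32 = 165/16.
Numerically: E[X] ≈ 10.31250.

E[X] = C(11,4)·2^(1−C(4,2)) = 165/16 ≈ 10.31250.
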